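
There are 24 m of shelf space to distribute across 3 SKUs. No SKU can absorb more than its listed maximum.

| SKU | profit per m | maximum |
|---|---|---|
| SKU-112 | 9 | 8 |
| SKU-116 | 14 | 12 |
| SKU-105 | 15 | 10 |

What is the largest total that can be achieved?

Order the SKUs by profit per m: SKU-105 15 > SKU-116 14 > SKU-112 9.
SKU-105 takes 10 to reach its cap of 10 ; 14 left.
Give SKU-116 12 to hit its cap of 12 ; 2 left.
SKU-112 has room for 8 but only 2 remain, so it gets 2.
Total = 9×2 + 14×12 + 15×10 = 336.

336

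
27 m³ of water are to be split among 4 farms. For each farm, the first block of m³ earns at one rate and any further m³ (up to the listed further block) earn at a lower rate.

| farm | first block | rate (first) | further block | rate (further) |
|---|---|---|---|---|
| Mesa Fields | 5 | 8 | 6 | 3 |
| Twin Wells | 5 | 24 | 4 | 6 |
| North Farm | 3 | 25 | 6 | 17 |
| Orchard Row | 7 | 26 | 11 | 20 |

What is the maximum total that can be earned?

614

Rank every tier by rate: Orchard Row/T1 26 > North Farm/T1 25 > Twin Wells/T1 24 > Orchard Row/T2 20 > North Farm/T2 17 > Mesa Fields/T1 8 > Twin Wells/T2 6 > Mesa Fields/T2 3.
Orchard Row/T1 (26): +7 ; 20 left.
Fill North Farm T1 block (3 at 25) ; 17 left.
Twin Wells/T1 (24): +5 ; 12 left.
Orchard Row/T2 (20): +11 ; 1 left.
1 remain; put them into North Farm T2 at 17.
Total = 26×7 + 25×3 + 24×5 + 20×11 + 17×1 = 614.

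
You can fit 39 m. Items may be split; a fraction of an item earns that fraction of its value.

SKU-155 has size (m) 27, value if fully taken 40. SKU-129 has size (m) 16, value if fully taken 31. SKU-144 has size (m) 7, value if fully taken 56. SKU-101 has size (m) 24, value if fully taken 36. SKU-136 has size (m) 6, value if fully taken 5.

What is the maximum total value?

Rank by value-to-size ratio: SKU-144 56/7≈8, SKU-129 31/16≈1.94, SKU-101 36/24≈1.5, SKU-155 40/27≈1.48, SKU-136 5/6≈0.833.
Take all of SKU-144 (7 m, value 56) → 32 m left.
All 16 m of SKU-129 fit (value 31) → 16 remain.
16 m left: a 16/24 share of SKU-101 gives 36×16/24 = 24.
Total value = 111.

111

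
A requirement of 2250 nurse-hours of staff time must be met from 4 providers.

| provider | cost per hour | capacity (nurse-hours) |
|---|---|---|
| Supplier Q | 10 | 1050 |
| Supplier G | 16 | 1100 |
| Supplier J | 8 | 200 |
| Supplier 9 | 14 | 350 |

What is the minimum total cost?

Fill from the cheapest provider first.
Supplier J at 8: take all 200 nurse-hours → 2050 still needed.
Supplier Q at 10: take all 1050 nurse-hours → 1000 still needed.
Take 350 from Supplier 9 at 14 → need 650 more.
Supplier G (16): take the remaining 650 → done.
Cost = 200×8 + 1050×10 + 350×14 + 650×16 = 27400.

27400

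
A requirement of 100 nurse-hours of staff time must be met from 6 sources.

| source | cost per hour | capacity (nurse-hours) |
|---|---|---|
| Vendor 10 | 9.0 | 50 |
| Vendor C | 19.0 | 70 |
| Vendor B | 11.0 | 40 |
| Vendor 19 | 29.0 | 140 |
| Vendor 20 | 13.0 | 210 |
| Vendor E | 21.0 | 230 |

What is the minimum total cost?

Use sources in increasing cost order.
Vendor 10 (9.0): use full 50 ; 50 nurse-hours to go.
Take 40 from Vendor B at 11.0 ; need 10 more.
Vendor 20 (13.0): take the remaining 10 ; done.
Vendor C, Vendor E, Vendor 19: unused.
Cost = 50×9.0 + 40×11.0 + 10×13.0 = 1020.

1020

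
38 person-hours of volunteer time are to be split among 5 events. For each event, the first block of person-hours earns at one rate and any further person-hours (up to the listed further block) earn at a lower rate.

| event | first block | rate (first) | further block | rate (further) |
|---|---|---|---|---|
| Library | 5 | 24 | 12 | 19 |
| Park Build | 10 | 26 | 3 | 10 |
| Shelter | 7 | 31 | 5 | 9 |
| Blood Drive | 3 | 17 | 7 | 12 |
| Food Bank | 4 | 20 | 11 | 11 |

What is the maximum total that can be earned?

905

Treat each block as its own option and order by rate: Shelter/tier1 31 > Park Build/tier1 26 > Library/tier1 24 > Food Bank/tier1 20 > Library/tier2 19 > Blood Drive/tier1 17 > Blood Drive/tier2 12 > Food Bank/tier2 11 > Park Build/tier2 10 > Shelter/tier2 9.
Fill Shelter tier1 block (7 at 31) — 31 left.
Park Build/tier1 (26): +10 — 21 left.
Fill Library tier1 block (5 at 24) — 16 left.
Food Bank/tier1 (20): +4 — 12 left.
Library/tier2 (19): +12 — 0 left.
Total = 31×7 + 26×10 + 24×5 + 20×4 + 19×12 = 905.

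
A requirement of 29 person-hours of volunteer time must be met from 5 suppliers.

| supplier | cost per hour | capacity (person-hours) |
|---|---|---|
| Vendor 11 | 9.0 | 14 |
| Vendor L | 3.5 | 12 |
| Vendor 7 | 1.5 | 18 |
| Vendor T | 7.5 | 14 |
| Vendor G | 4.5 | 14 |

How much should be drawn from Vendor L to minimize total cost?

Fill from the cheapest supplier first.
Vendor 7 at 1.5: take all 18 person-hours — 11 still needed.
Vendor L at 3.5: take 11 of its 12 — requirement met.
Vendor G, Vendor T, Vendor 11: unused.

11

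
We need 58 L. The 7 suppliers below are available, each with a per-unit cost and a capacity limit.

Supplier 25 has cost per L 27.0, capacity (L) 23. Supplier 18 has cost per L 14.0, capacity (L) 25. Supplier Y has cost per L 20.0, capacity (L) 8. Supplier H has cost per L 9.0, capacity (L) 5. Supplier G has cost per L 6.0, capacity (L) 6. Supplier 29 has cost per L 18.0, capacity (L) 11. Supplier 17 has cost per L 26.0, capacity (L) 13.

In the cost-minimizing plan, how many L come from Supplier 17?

Cheapest first:
Take 6 from Supplier G at 6.0 → need 52 more.
Supplier H (9.0): use full 5 → 47 L to go.
Take 25 from Supplier 18 at 14.0 → need 22 more.
Take 11 from Supplier 29 at 18.0 → need 11 more.
Supplier Y (20.0): use full 8 → 3 L to go.
Take 3 from Supplier 17 at 26.0 to finish.
Supplier 25: unused.

3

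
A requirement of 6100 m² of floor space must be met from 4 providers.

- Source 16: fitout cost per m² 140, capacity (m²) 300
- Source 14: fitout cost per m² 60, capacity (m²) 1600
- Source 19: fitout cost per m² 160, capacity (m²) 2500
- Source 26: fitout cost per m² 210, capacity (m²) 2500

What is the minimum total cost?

Use providers in increasing cost order.
Source 14 (60): use full 1600 ; 4500 m² to go.
Source 16 at 140: take all 300 m² ; 4200 still needed.
Source 19 at 160: take all 2500 m² ; 1700 still needed.
Take 1700 from Source 26 at 210 to finish.
Cost = 1600×60 + 300×140 + 2500×160 + 1700×210 = 895000.

895000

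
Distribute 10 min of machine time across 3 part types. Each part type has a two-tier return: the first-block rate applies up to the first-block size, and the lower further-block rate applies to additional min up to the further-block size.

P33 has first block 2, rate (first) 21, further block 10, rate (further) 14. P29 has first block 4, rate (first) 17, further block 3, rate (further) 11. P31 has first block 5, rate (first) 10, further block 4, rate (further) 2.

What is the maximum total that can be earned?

166

Treat each block as its own option and order by rate: P33/first 21 > P29/first 17 > P33/second 14 > P29/second 11 > P31/first 10 > P31/second 2.
P33 first at 21: fill all 2 → 8 left.
P29/first (17): +4 → 4 left.
P33/second: +4 of 10 at 14; pool empty.
Total = 21×2 + 17×4 + 14×4 = 166.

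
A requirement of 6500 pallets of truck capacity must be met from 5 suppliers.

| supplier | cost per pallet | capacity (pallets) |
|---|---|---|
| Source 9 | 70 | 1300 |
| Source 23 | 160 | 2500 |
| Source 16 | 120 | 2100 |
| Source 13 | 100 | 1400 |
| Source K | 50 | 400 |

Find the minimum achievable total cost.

Cheapest first:
Take 400 from Source K at 50 — need 6100 more.
Source 9 (70): use full 1300 — 4800 pallets to go.
Source 13 (100): use full 1400 — 3400 pallets to go.
Take 2100 from Source 16 at 120 — need 1300 more.
Source 23 at 160: take 1300 of its 2500 — requirement met.
Cost = 400×50 + 1300×70 + 1400×100 + 2100×120 + 1300×160 = 711000.

711000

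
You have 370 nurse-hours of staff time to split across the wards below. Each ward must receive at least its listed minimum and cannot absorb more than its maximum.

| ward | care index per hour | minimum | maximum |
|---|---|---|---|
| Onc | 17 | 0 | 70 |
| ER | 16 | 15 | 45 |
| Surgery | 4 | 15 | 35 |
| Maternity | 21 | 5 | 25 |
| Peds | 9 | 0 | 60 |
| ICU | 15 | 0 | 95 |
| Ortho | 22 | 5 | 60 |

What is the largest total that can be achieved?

Meeting every minimum uses 0+15+15+5+0+0+5 = 40 nurse-hours, leaving 330.
Rank by care index per hour: Ortho 22 > Maternity 21 > Onc 17 > ER 16 > ICU 15 > Peds 9 > Surgery 4.
Ortho takes 55 more to reach its cap of 60 ; 275 left.
Give Maternity 20 more to hit its cap of 25 ; 255 left.
Onc takes 70 more to reach its cap of 70 ; 185 left.
Give ER 30 more to hit its cap of 45 ; 155 left.
Give ICU 95 more to hit its cap of 95 ; 60 left.
Peds: +60 to 60 (cap) ; 0 left.
Total = 17×70 + 16×45 + 4×15 + 21×25 + 9×60 + 15×95 + 22×60 = 5780.

5780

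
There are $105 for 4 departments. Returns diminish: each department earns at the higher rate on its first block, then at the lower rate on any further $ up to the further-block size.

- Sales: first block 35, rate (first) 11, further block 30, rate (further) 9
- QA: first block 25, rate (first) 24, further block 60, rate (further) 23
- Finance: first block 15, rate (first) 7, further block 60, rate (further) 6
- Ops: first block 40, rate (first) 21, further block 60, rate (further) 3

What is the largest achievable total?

2400

Rank every tier by rate: QA/first 24 > QA/second 23 > Ops/first 21 > Sales/first 11 > Sales/second 9 > Finance/first 7 > Finance/second 6 > Ops/second 3.
Fill QA first block (25 at 24) → 80 left.
QA second at 23: fill all 60 → 20 left.
Ops first at 21: only 20 left, fill 20.
Total = 24×25 + 23×60 + 21×20 = 2400.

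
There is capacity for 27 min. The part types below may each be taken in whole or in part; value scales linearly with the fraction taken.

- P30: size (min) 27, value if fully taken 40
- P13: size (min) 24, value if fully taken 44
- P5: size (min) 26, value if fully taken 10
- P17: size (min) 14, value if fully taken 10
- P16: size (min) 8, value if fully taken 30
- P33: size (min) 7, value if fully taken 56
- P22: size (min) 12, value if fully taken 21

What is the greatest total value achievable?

Rank by value-to-size ratio: P33 56/7≈8, P16 30/8≈3.75, P13 44/24≈1.83, P22 21/12≈1.75, P30 40/27≈1.48, P17 10/14≈0.714, P5 10/26≈0.385.
P33: take in full, 7 min for value 56 → 20 left.
All 8 min of P16 fit (value 30) → 12 remain.
Fill the last 12 min with part of P13: 12/24 of it earns 22.
Total value = 108.

108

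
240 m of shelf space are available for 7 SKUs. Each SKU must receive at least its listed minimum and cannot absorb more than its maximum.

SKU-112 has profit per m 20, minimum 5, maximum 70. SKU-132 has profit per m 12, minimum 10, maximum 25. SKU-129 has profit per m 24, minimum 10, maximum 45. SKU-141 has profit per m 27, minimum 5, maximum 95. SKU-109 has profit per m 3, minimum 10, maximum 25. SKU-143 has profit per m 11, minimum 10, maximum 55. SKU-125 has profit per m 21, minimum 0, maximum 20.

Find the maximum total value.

Meeting every minimum uses 5+10+10+5+10+10+0 = 50 m, leaving 190.
Order the SKUs by profit per m: SKU-141 27 > SKU-129 24 > SKU-125 21 > SKU-112 20 > SKU-132 12 > SKU-143 11 > SKU-109 3.
Give SKU-141 90 more to hit its cap of 95 ; 100 left.
SKU-129 takes 35 more to reach its cap of 45 ; 65 left.
SKU-125: +20 to 20 (cap) ; 45 left.
SKU-112: +45 (room for 65) → 50. Pool exhausted.
Total = 20×50 + 12×10 + 24×45 + 27×95 + 3×10 + 11×10 + 21×20 = 5325.

5325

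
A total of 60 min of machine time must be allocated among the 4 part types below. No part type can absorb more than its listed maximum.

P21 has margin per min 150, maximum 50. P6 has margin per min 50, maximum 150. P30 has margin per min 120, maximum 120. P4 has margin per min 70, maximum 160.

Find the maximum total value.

8700

Order the part types by margin per min: P21 150 > P30 120 > P4 70 > P6 50.
P21 takes 50 to reach its cap of 50 ; 10 left.
P30 has room for 120 but only 10 remain, so it gets 10.
Total = 150×50 + 120×10 = 8700.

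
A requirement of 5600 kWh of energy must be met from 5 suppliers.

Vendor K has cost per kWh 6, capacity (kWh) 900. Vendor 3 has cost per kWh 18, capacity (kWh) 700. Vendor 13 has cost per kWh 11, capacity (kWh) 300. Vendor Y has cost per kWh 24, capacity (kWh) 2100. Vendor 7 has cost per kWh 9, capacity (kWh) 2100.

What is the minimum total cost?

78600

Fill from the cheapest supplier first.
Take 900 from Vendor K at 6 — need 4700 more.
Vendor 7 at 9: take all 2100 kWh — 2600 still needed.
Vendor 13 at 11: take all 300 kWh — 2300 still needed.
Vendor 3 (18): use full 700 — 1600 kWh to go.
Vendor Y (24): take the remaining 1600 — done.
Cost = 900×6 + 2100×9 + 300×11 + 700×18 + 1600×24 = 78600.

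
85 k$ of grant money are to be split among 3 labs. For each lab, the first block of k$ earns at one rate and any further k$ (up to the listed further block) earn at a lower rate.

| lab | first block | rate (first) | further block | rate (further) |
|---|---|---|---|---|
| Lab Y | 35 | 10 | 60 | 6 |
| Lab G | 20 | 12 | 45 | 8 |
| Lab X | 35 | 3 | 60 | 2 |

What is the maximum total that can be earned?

830

Rank every tier by rate: Lab G/tier1 12 > Lab Y/tier1 10 > Lab G/tier2 8 > Lab Y/tier2 6 > Lab X/tier1 3 > Lab X/tier2 2.
Fill Lab G tier1 block (20 at 12) — 65 left.
Lab Y tier1 at 10: fill all 35 — 30 left.
Lab G tier2 at 8: only 30 left, fill 30.
Total = 12×20 + 10×35 + 8×30 = 830.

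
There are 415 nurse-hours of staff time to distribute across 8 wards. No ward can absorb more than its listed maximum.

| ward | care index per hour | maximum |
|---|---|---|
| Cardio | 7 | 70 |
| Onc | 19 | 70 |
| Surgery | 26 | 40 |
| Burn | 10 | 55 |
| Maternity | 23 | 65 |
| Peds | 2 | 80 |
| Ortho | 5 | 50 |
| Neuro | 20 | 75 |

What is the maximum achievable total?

Highest care index per hour first: Surgery 26 > Maternity 23 > Neuro 20 > Onc 19 > Burn 10 > Cardio 7 > Ortho 5 > Peds 2.
Surgery takes 40 to reach its cap of 40 ; 375 left.
Maternity: +65 to 65 (cap) ; 310 left.
Neuro: +75 to 75 (cap) ; 235 left.
Give Onc 70 to hit its cap of 70 ; 165 left.
Burn: +55 to 55 (cap) ; 110 left.
Give Cardio 70 to hit its cap of 70 ; 40 left.
Ortho: +40 (room for 50) → 40. Pool exhausted.
Total = 7×70 + 19×70 + 26×40 + 10×55 + 23×65 + 5×40 + 20×75 = 6605.

6605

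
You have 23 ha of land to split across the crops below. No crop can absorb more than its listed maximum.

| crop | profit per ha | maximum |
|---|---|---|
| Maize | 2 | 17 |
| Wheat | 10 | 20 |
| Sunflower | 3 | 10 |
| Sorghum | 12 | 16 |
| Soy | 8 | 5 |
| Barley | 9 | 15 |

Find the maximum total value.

Rank by profit per ha: Sorghum 12 > Wheat 10 > Barley 9 > Soy 8 > Sunflower 3 > Maize 2.
Sorghum: +16 to 16 (cap) — 7 left.
Wheat: +7 (room for 20) → 7. Pool exhausted.
Total = 10×7 + 12×16 = 262.

262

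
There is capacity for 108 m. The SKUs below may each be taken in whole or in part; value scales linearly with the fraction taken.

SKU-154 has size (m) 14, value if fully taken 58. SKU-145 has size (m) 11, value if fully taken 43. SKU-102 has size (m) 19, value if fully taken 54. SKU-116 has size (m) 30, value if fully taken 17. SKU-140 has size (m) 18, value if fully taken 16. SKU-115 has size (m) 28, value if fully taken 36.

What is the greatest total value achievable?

217.2

Rank by value-to-size ratio: SKU-154 58/14≈4.14, SKU-145 43/11≈3.91, SKU-102 54/19≈2.84, SKU-115 36/28≈1.29, SKU-140 16/18≈0.889, SKU-116 17/30≈0.567.
SKU-154: take in full, 14 m for value 58 — 94 left.
Take all of SKU-145 (11 m, value 43) — 83 m left.
Take all of SKU-102 (19 m, value 54) — 64 m left.
SKU-115: take in full, 28 m for value 36 — 36 left.
All 18 m of SKU-140 fit (value 16) — 18 remain.
Only 18 m remain; take 18/30 of SKU-116 for value 17×18/30 = 10.2.
Total value = 217.2.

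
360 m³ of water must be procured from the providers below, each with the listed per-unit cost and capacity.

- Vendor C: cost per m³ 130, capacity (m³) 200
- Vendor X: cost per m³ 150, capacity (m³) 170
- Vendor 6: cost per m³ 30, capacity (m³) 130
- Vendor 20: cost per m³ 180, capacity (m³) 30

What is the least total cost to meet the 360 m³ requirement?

Use providers in increasing cost order.
Vendor 6 at 30: take all 130 m³ ; 230 still needed.
Vendor C (130): use full 200 ; 30 m³ to go.
Vendor X at 150: take 30 of its 170 ; requirement met.
Vendor 20: unused.
Cost = 130×30 + 200×130 + 30×150 = 34400.

34400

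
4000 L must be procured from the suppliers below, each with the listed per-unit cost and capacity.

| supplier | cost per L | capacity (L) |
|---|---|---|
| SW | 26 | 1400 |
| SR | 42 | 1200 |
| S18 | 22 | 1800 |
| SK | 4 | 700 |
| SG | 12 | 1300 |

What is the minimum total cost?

Use suppliers in increasing cost order.
SK at 4: take all 700 L → 3300 still needed.
SG (12): use full 1300 → 2000 L to go.
S18 at 22: take all 1800 L → 200 still needed.
Take 200 from SW at 26 to finish.
SR: unused.
Cost = 700×4 + 1300×12 + 1800×22 + 200×26 = 63200.

63200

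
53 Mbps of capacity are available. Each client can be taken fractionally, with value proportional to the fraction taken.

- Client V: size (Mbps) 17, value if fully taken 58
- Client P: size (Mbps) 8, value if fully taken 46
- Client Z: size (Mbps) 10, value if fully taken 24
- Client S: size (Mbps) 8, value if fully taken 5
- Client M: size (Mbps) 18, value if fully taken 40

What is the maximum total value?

Sort by value density: Client P 46/8≈5.75, Client V 58/17≈3.41, Client Z 24/10≈2.4, Client M 40/18≈2.22, Client S 5/8≈0.625.
All 8 Mbps of Client P fit (value 46) — 45 remain.
Client V: take in full, 17 Mbps for value 58 — 28 left.
Take all of Client Z (10 Mbps, value 24) — 18 Mbps left.
Client M: take in full, 18 Mbps for value 40 — 0 left.
Total value = 168.

168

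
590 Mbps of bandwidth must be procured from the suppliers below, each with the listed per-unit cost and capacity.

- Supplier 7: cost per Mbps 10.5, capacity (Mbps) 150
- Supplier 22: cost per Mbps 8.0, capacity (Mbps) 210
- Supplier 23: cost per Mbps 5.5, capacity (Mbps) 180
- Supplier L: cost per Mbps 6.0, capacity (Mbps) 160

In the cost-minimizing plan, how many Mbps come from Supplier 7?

Cheapest first:
Supplier 23 (5.5): use full 180 → 410 Mbps to go.
Take 160 from Supplier L at 6.0 → need 250 more.
Take 210 from Supplier 22 at 8.0 → need 40 more.
Supplier 7 (10.5): take the remaining 40 → done.

40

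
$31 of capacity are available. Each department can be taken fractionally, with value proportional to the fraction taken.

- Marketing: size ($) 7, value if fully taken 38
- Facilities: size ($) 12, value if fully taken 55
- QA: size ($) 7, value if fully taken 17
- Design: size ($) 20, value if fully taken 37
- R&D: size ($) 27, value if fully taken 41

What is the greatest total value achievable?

Sort by value density: Marketing 38/7≈5.43, Facilities 55/12≈4.58, QA 17/7≈2.43, Design 37/20≈1.85, R&D 41/27≈1.52.
Take all of Marketing (7 $, value 38) → 24 $ left.
Take all of Facilities (12 $, value 55) → 12 $ left.
Take all of QA (7 $, value 17) → 5 $ left.
5 $ left: a 5/20 share of Design gives 37×5/20 = 9.25.
Total value = 119.25.

119.25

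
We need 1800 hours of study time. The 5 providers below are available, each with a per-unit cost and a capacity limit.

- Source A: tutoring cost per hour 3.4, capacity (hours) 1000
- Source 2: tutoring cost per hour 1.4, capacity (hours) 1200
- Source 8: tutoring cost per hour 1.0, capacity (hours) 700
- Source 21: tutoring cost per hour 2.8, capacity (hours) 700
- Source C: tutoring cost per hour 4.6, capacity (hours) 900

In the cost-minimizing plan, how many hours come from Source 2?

1100

Fill from the cheapest provider first.
Source 8 (1.0): use full 700 → 1100 hours to go.
Take 1100 from Source 2 at 1.4 to finish.
Source 21, Source A, Source C: unused.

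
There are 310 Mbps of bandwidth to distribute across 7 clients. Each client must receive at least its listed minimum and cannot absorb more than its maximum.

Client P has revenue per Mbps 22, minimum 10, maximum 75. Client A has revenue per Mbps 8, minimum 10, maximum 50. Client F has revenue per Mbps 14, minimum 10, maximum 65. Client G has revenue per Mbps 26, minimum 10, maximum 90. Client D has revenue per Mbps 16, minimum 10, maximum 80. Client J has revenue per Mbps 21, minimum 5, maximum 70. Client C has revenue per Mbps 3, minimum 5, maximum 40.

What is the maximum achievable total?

Meeting every minimum uses 10+10+10+10+10+5+5 = 60 Mbps, leaving 250.
Highest revenue per Mbps first: Client G 26 > Client P 22 > Client J 21 > Client D 16 > Client F 14 > Client A 8 > Client C 3.
Give Client G 80 more to hit its cap of 90 → 170 left.
Give Client P 65 more to hit its cap of 75 → 105 left.
Client J: +65 to 70 (cap) → 40 left.
Client D: +40 (room for 70) → 50. Pool exhausted.
Total = 22×75 + 8×10 + 14×10 + 26×90 + 16×50 + 21×70 + 3×5 = 6495.

6495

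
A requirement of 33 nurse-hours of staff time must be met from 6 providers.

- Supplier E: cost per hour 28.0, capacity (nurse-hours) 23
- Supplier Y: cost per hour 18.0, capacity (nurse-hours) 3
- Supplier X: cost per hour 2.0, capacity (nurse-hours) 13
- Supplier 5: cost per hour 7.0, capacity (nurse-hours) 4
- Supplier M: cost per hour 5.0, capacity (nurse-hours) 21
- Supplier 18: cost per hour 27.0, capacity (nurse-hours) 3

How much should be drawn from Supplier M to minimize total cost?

20

Fill from the cheapest provider first.
Take 13 from Supplier X at 2.0 → need 20 more.
Supplier M (5.0): take the remaining 20 → done.
Supplier 5, Supplier Y, Supplier 18, Supplier E: unused.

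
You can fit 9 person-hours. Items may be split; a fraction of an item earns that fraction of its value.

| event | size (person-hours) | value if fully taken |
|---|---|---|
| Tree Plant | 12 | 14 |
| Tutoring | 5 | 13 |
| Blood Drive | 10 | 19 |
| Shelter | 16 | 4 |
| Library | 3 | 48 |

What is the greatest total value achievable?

62.9

Sort by value density: Library 48/3≈16, Tutoring 13/5≈2.6, Blood Drive 19/10≈1.9, Tree Plant 14/12≈1.17, Shelter 4/16≈0.25.
Take all of Library (3 person-hours, value 48) → 6 person-hours left.
All 5 person-hours of Tutoring fit (value 13) → 1 remain.
Fill the last 1 person-hours with part of Blood Drive: 1/10 of it earns 1.9.
Total value = 62.9.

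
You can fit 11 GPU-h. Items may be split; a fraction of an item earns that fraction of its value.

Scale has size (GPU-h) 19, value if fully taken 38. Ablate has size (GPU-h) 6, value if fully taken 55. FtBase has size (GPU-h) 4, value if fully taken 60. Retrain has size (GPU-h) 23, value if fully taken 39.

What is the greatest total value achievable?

Best value per unit of size first: FtBase 60/4≈15, Ablate 55/6≈9.17, Scale 38/19≈2, Retrain 39/23≈1.7.
All 4 GPU-h of FtBase fit (value 60) → 7 remain.
Ablate: take in full, 6 GPU-h for value 55 → 1 left.
Only 1 GPU-h remain; take 1/19 of Scale for value 38×1/19 = 2.
Total value = 117.

117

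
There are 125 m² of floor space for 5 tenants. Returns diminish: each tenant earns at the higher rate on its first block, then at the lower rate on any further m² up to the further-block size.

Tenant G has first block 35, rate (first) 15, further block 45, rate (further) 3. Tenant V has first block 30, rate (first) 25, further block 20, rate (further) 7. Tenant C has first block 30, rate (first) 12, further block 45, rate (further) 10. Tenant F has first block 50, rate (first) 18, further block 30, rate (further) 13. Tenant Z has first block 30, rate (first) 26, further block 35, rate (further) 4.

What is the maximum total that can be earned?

2655

Treat each block as its own option and order by rate: Tenant Z/tier1 26 > Tenant V/tier1 25 > Tenant F/tier1 18 > Tenant G/tier1 15 > Tenant F/tier2 13 > Tenant C/tier1 12 > Tenant C/tier2 10 > Tenant V/tier2 7 > Tenant Z/tier2 4 > Tenant G/tier2 3.
Tenant Z tier1 at 26: fill all 30 → 95 left.
Tenant V/tier1 (25): +30 → 65 left.
Tenant F/tier1 (18): +50 → 15 left.
Tenant G/tier1: +15 of 35 at 15; pool empty.
Total = 26×30 + 25×30 + 18×50 + 15×15 = 2655.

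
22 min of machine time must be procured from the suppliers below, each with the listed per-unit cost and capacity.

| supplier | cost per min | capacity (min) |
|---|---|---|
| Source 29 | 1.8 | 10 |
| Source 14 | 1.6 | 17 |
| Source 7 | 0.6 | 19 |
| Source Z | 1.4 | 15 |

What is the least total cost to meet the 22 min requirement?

Cheapest first:
Source 7 at 0.6: take all 19 min → 3 still needed.
Take 3 from Source Z at 1.4 to finish.
Source 14, Source 29: unused.
Cost = 19×0.6 + 3×1.4 = 15.6.

15.6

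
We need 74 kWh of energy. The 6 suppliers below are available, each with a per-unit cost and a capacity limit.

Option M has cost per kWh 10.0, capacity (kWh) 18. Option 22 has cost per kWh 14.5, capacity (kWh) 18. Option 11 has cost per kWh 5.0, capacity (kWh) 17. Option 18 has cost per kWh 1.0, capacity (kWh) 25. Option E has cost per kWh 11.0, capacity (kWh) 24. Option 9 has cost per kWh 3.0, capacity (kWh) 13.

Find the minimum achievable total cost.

Fill from the cheapest supplier first.
Option 18 at 1.0: take all 25 kWh ; 49 still needed.
Option 9 (3.0): use full 13 ; 36 kWh to go.
Option 11 (5.0): use full 17 ; 19 kWh to go.
Option M at 10.0: take all 18 kWh ; 1 still needed.
Option E at 11.0: take 1 of its 24 ; requirement met.
Option 22: unused.
Cost = 25×1.0 + 13×3.0 + 17×5.0 + 18×10.0 + 1×11.0 = 340.

340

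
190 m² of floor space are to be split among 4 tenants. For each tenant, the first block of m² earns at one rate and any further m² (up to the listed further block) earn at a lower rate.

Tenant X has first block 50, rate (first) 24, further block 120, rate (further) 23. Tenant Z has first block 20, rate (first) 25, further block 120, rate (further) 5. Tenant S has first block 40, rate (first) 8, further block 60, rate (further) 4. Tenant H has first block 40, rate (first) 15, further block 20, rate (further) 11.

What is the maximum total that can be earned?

Treat each block as its own option and order by rate: Tenant Z/T1 25 > Tenant X/T1 24 > Tenant X/T2 23 > Tenant H/T1 15 > Tenant H/T2 11 > Tenant S/T1 8 > Tenant Z/T2 5 > Tenant S/T2 4.
Tenant Z/T1 (25): +20 — 170 left.
Tenant X/T1 (24): +50 — 120 left.
Fill Tenant X T2 block (120 at 23) — 0 left.
Total = 25×20 + 24×50 + 23×120 = 4460.

4460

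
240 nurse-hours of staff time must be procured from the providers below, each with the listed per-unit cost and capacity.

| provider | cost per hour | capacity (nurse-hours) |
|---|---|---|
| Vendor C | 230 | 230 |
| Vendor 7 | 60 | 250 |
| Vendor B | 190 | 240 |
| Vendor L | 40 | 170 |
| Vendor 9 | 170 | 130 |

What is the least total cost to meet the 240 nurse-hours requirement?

Fill from the cheapest provider first.
Take 170 from Vendor L at 40 ; need 70 more.
Vendor 7 (60): take the remaining 70 ; done.
Vendor 9, Vendor B, Vendor C: unused.
Cost = 170×40 + 70×60 = 11000.

11000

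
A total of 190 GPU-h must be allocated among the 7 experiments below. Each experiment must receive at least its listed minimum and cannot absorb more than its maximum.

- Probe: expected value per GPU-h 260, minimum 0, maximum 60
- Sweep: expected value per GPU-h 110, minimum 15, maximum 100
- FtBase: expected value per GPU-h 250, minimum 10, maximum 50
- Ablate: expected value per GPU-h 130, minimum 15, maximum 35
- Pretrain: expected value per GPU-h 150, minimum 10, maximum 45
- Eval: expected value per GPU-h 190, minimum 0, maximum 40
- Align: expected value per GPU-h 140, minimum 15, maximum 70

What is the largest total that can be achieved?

40050

Meeting every minimum uses 0+15+10+15+10+0+15 = 65 GPU-h, leaving 125.
Rank by expected value per GPU-h: Probe 260 > FtBase 250 > Eval 190 > Pretrain 150 > Align 140 > Ablate 130 > Sweep 110.
Probe: +60 to 60 (cap) → 65 left.
Give FtBase 40 more to hit its cap of 50 → 25 left.
Eval: +25 (room for 40) → 25. Pool exhausted.
Total = 260×60 + 110×15 + 250×50 + 130×15 + 150×10 + 190×25 + 140×15 = 40050.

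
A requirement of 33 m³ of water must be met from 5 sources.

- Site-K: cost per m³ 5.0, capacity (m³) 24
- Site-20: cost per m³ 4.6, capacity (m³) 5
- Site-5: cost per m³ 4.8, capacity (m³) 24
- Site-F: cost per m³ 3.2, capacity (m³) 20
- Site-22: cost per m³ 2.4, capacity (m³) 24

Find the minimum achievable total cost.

Cheapest first:
Site-22 (2.4): use full 24 ; 9 m³ to go.
Take 9 from Site-F at 3.2 to finish.
Site-20, Site-5, Site-K: unused.
Cost = 24×2.4 + 9×3.2 = 86.4.

86.4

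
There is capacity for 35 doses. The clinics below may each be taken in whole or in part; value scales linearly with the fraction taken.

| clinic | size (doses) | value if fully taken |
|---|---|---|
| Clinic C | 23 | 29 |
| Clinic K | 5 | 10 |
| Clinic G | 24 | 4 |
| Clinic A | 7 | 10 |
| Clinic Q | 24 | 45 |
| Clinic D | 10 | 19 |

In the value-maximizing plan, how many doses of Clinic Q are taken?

20

Sort by value density: Clinic K 10/5≈2, Clinic D 19/10≈1.9, Clinic Q 45/24≈1.88, Clinic A 10/7≈1.43, Clinic C 29/23≈1.26, Clinic G 4/24≈0.167.
All 5 doses of Clinic K fit (value 10) ; 30 remain.
Take all of Clinic D (10 doses, value 19) ; 20 doses left.
Fill the last 20 doses with part of Clinic Q: 20/24 of it earns 37.5.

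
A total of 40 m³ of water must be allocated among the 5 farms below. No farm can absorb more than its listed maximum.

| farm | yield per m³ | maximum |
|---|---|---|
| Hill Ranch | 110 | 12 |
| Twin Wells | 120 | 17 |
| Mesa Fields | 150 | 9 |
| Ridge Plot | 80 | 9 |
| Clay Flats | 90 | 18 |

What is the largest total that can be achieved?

Order the farms by yield per m³: Mesa Fields 150 > Twin Wells 120 > Hill Ranch 110 > Clay Flats 90 > Ridge Plot 80.
Mesa Fields: +9 to 9 (cap) → 31 left.
Twin Wells: +17 to 17 (cap) → 14 left.
Hill Ranch: +12 to 12 (cap) → 2 left.
Clay Flats: +2 (room for 18) → 2. Pool exhausted.
Total = 110×12 + 120×17 + 150×9 + 90×2 = 4890.

4890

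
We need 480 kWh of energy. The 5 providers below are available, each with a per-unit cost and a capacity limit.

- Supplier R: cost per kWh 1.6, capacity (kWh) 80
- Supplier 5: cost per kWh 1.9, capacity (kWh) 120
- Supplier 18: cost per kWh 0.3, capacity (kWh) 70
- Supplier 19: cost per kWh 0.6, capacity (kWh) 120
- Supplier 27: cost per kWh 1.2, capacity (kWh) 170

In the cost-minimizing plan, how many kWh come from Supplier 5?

40

Use providers in increasing cost order.
Supplier 18 (0.3): use full 70 → 410 kWh to go.
Supplier 19 at 0.6: take all 120 kWh → 290 still needed.
Take 170 from Supplier 27 at 1.2 → need 120 more.
Supplier R at 1.6: take all 80 kWh → 40 still needed.
Supplier 5 (1.9): take the remaining 40 → done.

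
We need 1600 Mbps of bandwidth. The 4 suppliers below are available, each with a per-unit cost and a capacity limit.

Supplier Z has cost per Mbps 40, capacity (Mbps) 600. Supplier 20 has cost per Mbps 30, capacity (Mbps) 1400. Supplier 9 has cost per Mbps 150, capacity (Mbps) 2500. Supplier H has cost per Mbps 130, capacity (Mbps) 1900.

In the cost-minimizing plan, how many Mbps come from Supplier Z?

Use suppliers in increasing cost order.
Take 1400 from Supplier 20 at 30 — need 200 more.
Supplier Z (40): take the remaining 200 — done.
Supplier H, Supplier 9: unused.

200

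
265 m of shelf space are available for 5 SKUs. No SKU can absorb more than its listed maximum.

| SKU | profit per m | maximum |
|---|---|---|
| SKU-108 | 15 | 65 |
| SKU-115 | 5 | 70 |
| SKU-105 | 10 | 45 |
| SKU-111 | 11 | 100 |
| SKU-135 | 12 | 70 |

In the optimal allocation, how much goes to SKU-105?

30

Highest profit per m first: SKU-108 15 > SKU-135 12 > SKU-111 11 > SKU-105 10 > SKU-115 5.
SKU-108: +65 to 65 (cap) — 200 left.
SKU-135: +70 to 70 (cap) — 130 left.
SKU-111: +100 to 100 (cap) — 30 left.
Only 30 left; SKU-105 takes them to reach 30.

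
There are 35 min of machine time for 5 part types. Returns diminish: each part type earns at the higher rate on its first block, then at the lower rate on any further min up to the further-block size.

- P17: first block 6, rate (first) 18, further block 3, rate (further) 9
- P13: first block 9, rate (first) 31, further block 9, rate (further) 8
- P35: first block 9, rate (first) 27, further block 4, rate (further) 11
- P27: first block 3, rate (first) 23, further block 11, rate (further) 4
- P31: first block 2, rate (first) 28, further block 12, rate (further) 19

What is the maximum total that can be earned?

875

Order all 10 blocks by rate: P13/tier1 31 > P31/tier1 28 > P35/tier1 27 > P27/tier1 23 > P31/tier2 19 > P17/tier1 18 > P35/tier2 11 > P17/tier2 9 > P13/tier2 8 > P27/tier2 4.
P13/tier1 (31): +9 — 26 left.
P31/tier1 (28): +2 — 24 left.
P35 tier1 at 27: fill all 9 — 15 left.
Fill P27 tier1 block (3 at 23) — 12 left.
P31 tier2 at 19: fill all 12 — 0 left.
Total = 31×9 + 28×2 + 27×9 + 23×3 + 19×12 = 875.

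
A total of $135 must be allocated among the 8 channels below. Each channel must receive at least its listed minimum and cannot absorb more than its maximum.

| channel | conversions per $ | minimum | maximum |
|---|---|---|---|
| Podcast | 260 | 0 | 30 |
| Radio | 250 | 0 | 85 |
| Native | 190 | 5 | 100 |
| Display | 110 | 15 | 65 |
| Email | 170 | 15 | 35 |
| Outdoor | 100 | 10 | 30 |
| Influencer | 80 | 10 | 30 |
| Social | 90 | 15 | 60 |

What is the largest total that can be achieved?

Meeting every minimum uses 0+0+5+15+15+10+10+15 = 70 $, leaving 65.
Highest conversions per $ first: Podcast 260 > Radio 250 > Native 190 > Email 170 > Display 110 > Outdoor 100 > Social 90 > Influencer 80.
Podcast takes 30 more to reach its cap of 30 — 35 left.
Radio has room for 85 more but only 35 remain, so it gets 35.
Total = 260×30 + 250×35 + 190×5 + 110×15 + 170×15 + 100×10 + 80×10 + 90×15 = 24850.

24850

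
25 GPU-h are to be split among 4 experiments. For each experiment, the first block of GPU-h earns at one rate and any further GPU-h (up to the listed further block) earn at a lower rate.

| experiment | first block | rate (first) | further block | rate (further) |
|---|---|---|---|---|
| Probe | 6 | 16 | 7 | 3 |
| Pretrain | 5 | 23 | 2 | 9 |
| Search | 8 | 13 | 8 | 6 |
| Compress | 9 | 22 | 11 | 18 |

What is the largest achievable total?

Treat each block as its own option and order by rate: Pretrain/tier1 23 > Compress/tier1 22 > Compress/tier2 18 > Probe/tier1 16 > Search/tier1 13 > Pretrain/tier2 9 > Search/tier2 6 > Probe/tier2 3.
Pretrain/tier1 (23): +5 → 20 left.
Compress tier1 at 22: fill all 9 → 11 left.
Compress tier2 at 18: fill all 11 → 0 left.
Total = 23×5 + 22×9 + 18×11 = 511.

511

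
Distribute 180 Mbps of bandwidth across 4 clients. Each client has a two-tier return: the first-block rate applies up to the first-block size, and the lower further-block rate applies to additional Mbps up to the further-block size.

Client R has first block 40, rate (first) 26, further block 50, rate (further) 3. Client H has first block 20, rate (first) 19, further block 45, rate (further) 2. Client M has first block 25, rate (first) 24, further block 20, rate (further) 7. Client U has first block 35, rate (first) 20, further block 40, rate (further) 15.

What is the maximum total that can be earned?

Treat each block as its own option and order by rate: Client R/first 26 > Client M/first 24 > Client U/first 20 > Client H/first 19 > Client U/second 15 > Client M/second 7 > Client R/second 3 > Client H/second 2.
Client R/first (26): +40 → 140 left.
Client M/first (24): +25 → 115 left.
Client U/first (20): +35 → 80 left.
Client H/first (19): +20 → 60 left.
Client U/second (15): +40 → 20 left.
Client M second at 7: fill all 20 → 0 left.
Total = 26×40 + 24×25 + 20×35 + 19×20 + 15×40 + 7×20 = 3460.

3460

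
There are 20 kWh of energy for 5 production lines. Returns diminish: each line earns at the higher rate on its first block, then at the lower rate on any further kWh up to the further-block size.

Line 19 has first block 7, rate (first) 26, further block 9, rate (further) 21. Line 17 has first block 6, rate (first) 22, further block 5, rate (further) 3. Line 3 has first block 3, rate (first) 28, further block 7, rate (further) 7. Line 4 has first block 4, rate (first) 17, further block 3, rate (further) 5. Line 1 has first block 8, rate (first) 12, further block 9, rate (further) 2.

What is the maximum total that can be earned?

482

Rank every tier by rate: Line 3/T1 28 > Line 19/T1 26 > Line 17/T1 22 > Line 19/T2 21 > Line 4/T1 17 > Line 1/T1 12 > Line 3/T2 7 > Line 4/T2 5 > Line 17/T2 3 > Line 1/T2 2.
Fill Line 3 T1 block (3 at 28) — 17 left.
Fill Line 19 T1 block (7 at 26) — 10 left.
Fill Line 17 T1 block (6 at 22) — 4 left.
Line 19/T2: +4 of 9 at 21; pool empty.
Total = 28×3 + 26×7 + 22×6 + 21×4 = 482.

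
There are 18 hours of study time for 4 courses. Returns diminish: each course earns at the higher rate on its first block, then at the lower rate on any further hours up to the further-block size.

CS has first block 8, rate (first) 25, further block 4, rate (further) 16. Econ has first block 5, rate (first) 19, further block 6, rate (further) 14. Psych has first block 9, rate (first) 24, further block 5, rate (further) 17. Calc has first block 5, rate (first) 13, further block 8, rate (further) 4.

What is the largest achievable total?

435

Rank every tier by rate: CS/tier1 25 > Psych/tier1 24 > Econ/tier1 19 > Psych/tier2 17 > CS/tier2 16 > Econ/tier2 14 > Calc/tier1 13 > Calc/tier2 4.
CS/tier1 (25): +8 → 10 left.
Psych tier1 at 24: fill all 9 → 1 left.
1 remain; put them into Econ tier1 at 19.
Total = 25×8 + 24×9 + 19×1 = 435.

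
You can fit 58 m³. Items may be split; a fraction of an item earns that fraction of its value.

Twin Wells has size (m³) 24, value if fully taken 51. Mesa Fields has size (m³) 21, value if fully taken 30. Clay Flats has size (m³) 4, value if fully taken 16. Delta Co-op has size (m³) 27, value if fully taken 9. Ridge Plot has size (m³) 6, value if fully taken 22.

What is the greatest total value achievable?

Rank by value-to-size ratio: Clay Flats 16/4≈4, Ridge Plot 22/6≈3.67, Twin Wells 51/24≈2.12, Mesa Fields 30/21≈1.43, Delta Co-op 9/27≈0.333.
Take all of Clay Flats (4 m³, value 16) → 54 m³ left.
Take all of Ridge Plot (6 m³, value 22) → 48 m³ left.
All 24 m³ of Twin Wells fit (value 51) → 24 remain.
Mesa Fields: take in full, 21 m³ for value 30 → 3 left.
Only 3 m³ remain; take 3/27 of Delta Co-op for value 9×3/27 = 1.
Total value = 120.

120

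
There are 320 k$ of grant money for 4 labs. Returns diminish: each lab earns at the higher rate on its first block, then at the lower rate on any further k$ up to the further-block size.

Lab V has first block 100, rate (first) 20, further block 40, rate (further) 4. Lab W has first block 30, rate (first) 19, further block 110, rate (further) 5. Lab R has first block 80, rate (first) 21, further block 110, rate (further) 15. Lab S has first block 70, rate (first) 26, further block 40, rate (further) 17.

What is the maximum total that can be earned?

6750

Rank every tier by rate: Lab S/T1 26 > Lab R/T1 21 > Lab V/T1 20 > Lab W/T1 19 > Lab S/T2 17 > Lab R/T2 15 > Lab W/T2 5 > Lab V/T2 4.
Lab S/T1 (26): +70 → 250 left.
Lab R/T1 (21): +80 → 170 left.
Lab V T1 at 20: fill all 100 → 70 left.
Fill Lab W T1 block (30 at 19) → 40 left.
Lab S/T2 (17): +40 → 0 left.
Total = 26×70 + 21×80 + 20×100 + 19×30 + 17×40 = 6750.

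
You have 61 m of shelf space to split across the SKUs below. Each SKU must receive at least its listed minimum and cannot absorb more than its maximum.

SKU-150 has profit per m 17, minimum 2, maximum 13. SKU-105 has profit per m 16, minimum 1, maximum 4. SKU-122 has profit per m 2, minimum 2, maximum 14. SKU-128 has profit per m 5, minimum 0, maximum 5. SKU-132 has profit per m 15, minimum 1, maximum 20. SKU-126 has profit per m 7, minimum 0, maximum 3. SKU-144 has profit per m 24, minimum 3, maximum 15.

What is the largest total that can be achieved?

Meeting every minimum uses 2+1+2+0+1+0+3 = 9 m, leaving 52.
Rank by profit per m: SKU-144 24 > SKU-150 17 > SKU-105 16 > SKU-132 15 > SKU-126 7 > SKU-128 5 > SKU-122 2.
SKU-144 takes 12 more to reach its cap of 15 → 40 left.
SKU-150: +11 to 13 (cap) → 29 left.
SKU-105 takes 3 more to reach its cap of 4 → 26 left.
SKU-132 takes 19 more to reach its cap of 20 → 7 left.
Give SKU-126 3 more to hit its cap of 3 → 4 left.
SKU-128: +4 (room for 5) → 4. Pool exhausted.
Total = 17×13 + 16×4 + 2×2 + 5×4 + 15×20 + 7×3 + 24×15 = 990.

990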